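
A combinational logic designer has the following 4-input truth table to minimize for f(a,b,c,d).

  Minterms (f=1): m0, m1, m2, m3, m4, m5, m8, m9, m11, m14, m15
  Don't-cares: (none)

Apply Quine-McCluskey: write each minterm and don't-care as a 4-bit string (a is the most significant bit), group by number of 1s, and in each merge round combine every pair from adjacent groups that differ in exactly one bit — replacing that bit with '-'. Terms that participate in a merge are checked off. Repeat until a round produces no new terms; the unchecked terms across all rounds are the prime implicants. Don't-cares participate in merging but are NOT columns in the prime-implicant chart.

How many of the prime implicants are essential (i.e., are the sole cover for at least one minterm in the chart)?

[col 0] 0000*, 0001*, 0010*, 0011*, 0100*, 0101*, 1000*, 1001*, 1011*, 1110*, 1111*
[col 1] -000*, -001*, -011*, 0-00*, 0-01*, 00-0*, 00-1*, 000-*, 001-*, 010-*, 1-11, 10-1*, 100-*, 111-
[col 2] -0-1, -00-, 0-0-, 00--
Prime implicants: -0-1, -00-, 0-0-, 00--, 1-11, 111-
PI chart (minterm → PIs covering it):
  0 | -00-,0-0-,00--
  1 | -0-1,-00-,0-0-,00--
  2 | 00--  (sole → essential)
  3 | -0-1,00--
  4 | 0-0-  (sole → essential)
  5 | 0-0-  (sole → essential)
  8 | -00-  (sole → essential)
  9 | -0-1,-00-
  11 | -0-1,1-11
  14 | 111-  (sole → essential)
  15 | 1-11,111-
Essential prime implicants: -00-, 0-0-, 00--, 111-

4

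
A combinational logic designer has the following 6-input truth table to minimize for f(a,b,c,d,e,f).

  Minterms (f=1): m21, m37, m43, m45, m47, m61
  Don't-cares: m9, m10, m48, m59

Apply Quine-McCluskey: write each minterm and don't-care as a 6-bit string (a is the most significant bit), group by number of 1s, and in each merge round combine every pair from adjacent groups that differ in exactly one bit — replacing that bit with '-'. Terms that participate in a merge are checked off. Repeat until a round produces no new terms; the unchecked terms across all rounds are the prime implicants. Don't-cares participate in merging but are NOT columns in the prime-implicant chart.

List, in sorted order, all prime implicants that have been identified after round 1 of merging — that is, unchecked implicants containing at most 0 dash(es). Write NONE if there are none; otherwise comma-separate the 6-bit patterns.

001001, 001010, 010101, 110000

size-2^0 implicants → 001001  001010  010101  100101(✓)  101011(✓)  101101(✓)  101111(✓)  110000  111011(✓)  111101(✓)
size-2^1 implicants → 1-1011  1-1101  10-101  101-11  1011-1
Unchecked terms (primes): 001001, 001010, 010101, 1-1011, 1-1101, 10-101, 101-11, 1011-1, 110000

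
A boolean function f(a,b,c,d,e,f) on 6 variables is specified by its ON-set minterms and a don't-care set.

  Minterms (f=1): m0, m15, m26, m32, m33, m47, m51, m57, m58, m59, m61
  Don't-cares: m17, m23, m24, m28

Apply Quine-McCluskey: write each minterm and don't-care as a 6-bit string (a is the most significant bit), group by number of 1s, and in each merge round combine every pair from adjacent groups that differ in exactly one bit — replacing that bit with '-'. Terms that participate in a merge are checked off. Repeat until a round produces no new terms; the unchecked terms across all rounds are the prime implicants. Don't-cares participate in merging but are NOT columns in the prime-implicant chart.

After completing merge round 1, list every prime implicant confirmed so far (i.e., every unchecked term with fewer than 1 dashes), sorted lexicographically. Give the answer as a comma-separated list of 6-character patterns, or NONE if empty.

010001, 010111

[col 0] 000000*, 001111*, 010001, 010111, 011000*, 011010*, 011100*, 100000*, 100001*, 101111*, 110011*, 111001*, 111010*, 111011*, 111101*
[col 1] -00000, -01111, -11010, 011-00, 0110-0, 10000-, 11-011, 111-01, 1110-1, 11101-
Prime implicants: -00000, -01111, -11010, 010001, 010111, 011-00, 0110-0, 10000-, 11-011, 111-01, 1110-1, 11101-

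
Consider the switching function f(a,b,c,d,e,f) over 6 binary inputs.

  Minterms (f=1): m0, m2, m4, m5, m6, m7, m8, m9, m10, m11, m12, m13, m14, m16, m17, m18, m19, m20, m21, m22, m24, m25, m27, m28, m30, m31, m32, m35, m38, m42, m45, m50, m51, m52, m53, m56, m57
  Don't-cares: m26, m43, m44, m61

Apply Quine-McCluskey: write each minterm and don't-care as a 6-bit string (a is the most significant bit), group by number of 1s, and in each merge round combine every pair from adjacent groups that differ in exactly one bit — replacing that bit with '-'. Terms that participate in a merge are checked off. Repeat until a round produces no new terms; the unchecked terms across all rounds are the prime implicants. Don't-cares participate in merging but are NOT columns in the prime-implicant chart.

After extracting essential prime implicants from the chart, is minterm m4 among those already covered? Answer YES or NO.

YES

Round 0: 000000✓ 000010✓ 000100✓ 000101✓ 000110✓ 000111✓ 001000✓ 001001✓ 001010✓ 001011✓ 001100✓ 001101✓ 001110✓ 010000✓ 010001✓ 010010✓ 010011✓ 010100✓ 010101✓ 010110✓ 011000✓ 011001✓ 011010✓ 011011✓ 011100✓ 011110✓ 011111✓ 100000✓ 100011✓ 100110✓ 101010✓ 101011✓ 101100✓ 101101✓ 110010✓ 110011✓ 110100✓ 110101✓ 111000✓ 111001✓ 111101✓
Round 1: -00000 -00110 -01010✓ -01011✓ -01100✓ -01101✓ -10010✓ -10011✓ -10100✓ -10101✓ -11000✓ -11001✓ 0-0000✓ 0-0010✓ 0-0100✓ 0-0101✓ 0-0110✓ 0-1000✓ 0-1001✓ 0-1010✓ 0-1011✓ 0-1100✓ 0-1110✓ 00-000✓ 00-010✓ 00-100✓ 00-101✓ 00-110✓ 000-00✓ 000-10✓ 0000-0✓ 0001-0✓ 0001-1✓ 00010-✓ 00011-✓ 001-00✓ 001-01✓ 001-10✓ 0010-0✓ 0010-1✓ 00100-✓ 00101-✓ 0011-0✓ 00110-✓ 01-000✓ 01-001✓ 01-010✓ 01-011✓ 01-100✓ 01-110✓ 010-00✓ 010-01✓ 010-10✓ 0100-0✓ 0100-1✓ 01000-✓ 01001-✓ 0101-0✓ 01010-✓ 011-00✓ 011-10✓ 011-11✓ 0110-0✓ 0110-1✓ 01100-✓ 01101-✓ 0111-0✓ 01111-✓ 1-0011 1-1101 10-011 10101-✓ 10110-✓ 11-101 11001-✓ 11010-✓ 111-01 11100-✓
Round 2: -0101- -0110- -1001- -1010- -1100- 0--000✓ 0--010✓ 0--100✓ 0--110✓ 0-0-00✓ 0-0-10✓ 0-00-0✓ 0-01-0✓ 0-010- 0-1-00✓ 0-1-10✓ 0-10-0✓ 0-10-1✓ 0-100-✓ 0-101-✓ 0-11-0✓ 00--00✓ 00--10✓ 00-0-0✓ 00-1-0✓ 00-10- 000--0✓ 0001-- 001--0✓ 001-0- 0010--✓ 01--00✓ 01--10✓ 01-0-0✓ 01-0-1✓ 01-00-✓ 01-01-✓ 01-1-0✓ 010--0✓ 010-0- 0100--✓ 011--0✓ 011-1- 0110--✓
Round 3: 0---00✓ 0---10✓ 0--0-0✓ 0--1-0✓ 0-0--0✓ 0-1--0✓ 0-10-- 00---0✓ 01---0✓ 01-0--
Round 4: 0----0
PIs = {-00000, -00110, -0101-, -0110-, -1001-, -1010-, -1100-, 0----0, 0-010-, 0-10--, 00-10-, 0001--, 001-0-, 01-0--, 010-0-, 011-1-, 1-0011, 1-1101, 10-011, 11-101, 111-01}
Coverage chart:
  m0: -00000,0----0
  m2: 0----0 ←essential
  m4: 0----0,0-010-,00-10-,0001--
  m5: 0-010-,00-10-,0001--
  m6: -00110,0----0,0001--
  m7: 0001-- ←essential
  m8: 0----0,0-10--,001-0-
  m9: 0-10--,001-0-
  m10: -0101-,0----0,0-10--
  m11: -0101-,0-10--
  m12: -0110-,0----0,00-10-,001-0-
  m13: -0110-,00-10-,001-0-
  m14: 0----0 ←essential
  m16: 0----0,01-0--,010-0-
  m17: 01-0--,010-0-
  m18: -1001-,0----0,01-0--
  m19: -1001-,01-0--
  m20: -1010-,0----0,0-010-,010-0-
  m21: -1010-,0-010-,010-0-
  m22: 0----0 ←essential
  m24: -1100-,0----0,0-10--,01-0--
  m25: -1100-,0-10--,01-0--
  m27: 0-10--,01-0--,011-1-
  m28: 0----0 ←essential
  m30: 0----0,011-1-
  m31: 011-1- ←essential
  m32: -00000 ←essential
  m35: 1-0011,10-011
  m38: -00110 ←essential
  m42: -0101- ←essential
  m45: -0110-,1-1101
  m50: -1001- ←essential
  m51: -1001-,1-0011
  m52: -1010- ←essential
  m53: -1010-,11-101
  m56: -1100- ←essential
  m57: -1100-,111-01
Essential: -00000, -00110, -0101-, -1001-, -1010-, -1100-, 0----0, 0001--, 011-1-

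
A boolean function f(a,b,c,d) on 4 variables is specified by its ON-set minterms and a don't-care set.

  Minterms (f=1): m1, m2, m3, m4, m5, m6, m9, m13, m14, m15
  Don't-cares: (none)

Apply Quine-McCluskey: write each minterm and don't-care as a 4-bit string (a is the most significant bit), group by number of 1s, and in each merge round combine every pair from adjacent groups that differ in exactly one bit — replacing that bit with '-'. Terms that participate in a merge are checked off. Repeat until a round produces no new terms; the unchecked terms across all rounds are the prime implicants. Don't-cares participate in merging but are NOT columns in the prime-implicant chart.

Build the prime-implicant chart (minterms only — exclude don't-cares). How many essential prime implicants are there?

1

[col 0] 0001*, 0010*, 0011*, 0100*, 0101*, 0110*, 1001*, 1101*, 1110*, 1111*
[col 1] -001*, -101*, -110, 0-01*, 0-10, 00-1, 001-, 01-0, 010-, 1-01*, 11-1, 111-
[col 2] --01
Prime implicants: --01, -110, 0-10, 00-1, 001-, 01-0, 010-, 11-1, 111-
PI chart (minterm → PIs covering it):
  1 | --01,00-1
  2 | 0-10,001-
  3 | 00-1,001-
  4 | 01-0,010-
  5 | --01,010-
  6 | -110,0-10,01-0
  9 | --01  (sole → essential)
  13 | --01,11-1
  14 | -110,111-
  15 | 11-1,111-
Essential prime implicants: --01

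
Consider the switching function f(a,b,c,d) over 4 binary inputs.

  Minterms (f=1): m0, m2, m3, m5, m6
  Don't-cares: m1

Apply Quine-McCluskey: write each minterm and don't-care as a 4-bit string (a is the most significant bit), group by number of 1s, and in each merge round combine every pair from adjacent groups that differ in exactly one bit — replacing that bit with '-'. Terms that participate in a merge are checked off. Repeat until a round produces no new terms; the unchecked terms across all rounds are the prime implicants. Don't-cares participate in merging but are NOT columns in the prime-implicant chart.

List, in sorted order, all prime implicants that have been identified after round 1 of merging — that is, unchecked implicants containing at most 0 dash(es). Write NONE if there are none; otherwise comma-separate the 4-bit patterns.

[col 0] 0000*, 0001*, 0010*, 0011*, 0101*, 0110*
[col 1] 0-01, 0-10, 00-0*, 00-1*, 000-*, 001-*
[col 2] 00--
Prime implicants: 0-01, 0-10, 00--

NONE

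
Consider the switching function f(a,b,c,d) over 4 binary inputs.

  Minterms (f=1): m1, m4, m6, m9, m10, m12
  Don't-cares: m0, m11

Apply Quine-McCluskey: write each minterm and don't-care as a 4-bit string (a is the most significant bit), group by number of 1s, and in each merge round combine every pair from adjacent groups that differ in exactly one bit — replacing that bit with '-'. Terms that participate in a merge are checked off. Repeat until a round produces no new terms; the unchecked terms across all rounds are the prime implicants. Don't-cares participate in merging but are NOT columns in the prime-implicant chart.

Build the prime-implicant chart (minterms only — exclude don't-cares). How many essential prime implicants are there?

3

Round 0: 0000✓ 0001✓ 0100✓ 0110✓ 1001✓ 1010✓ 1011✓ 1100✓
Round 1: -001 -100 0-00 000- 01-0 10-1 101-
PIs = {-001, -100, 0-00, 000-, 01-0, 10-1, 101-}
Coverage chart:
  m1: -001,000-
  m4: -100,0-00,01-0
  m6: 01-0 ←essential
  m9: -001,10-1
  m10: 101- ←essential
  m12: -100 ←essential
Essential: -100, 01-0, 101-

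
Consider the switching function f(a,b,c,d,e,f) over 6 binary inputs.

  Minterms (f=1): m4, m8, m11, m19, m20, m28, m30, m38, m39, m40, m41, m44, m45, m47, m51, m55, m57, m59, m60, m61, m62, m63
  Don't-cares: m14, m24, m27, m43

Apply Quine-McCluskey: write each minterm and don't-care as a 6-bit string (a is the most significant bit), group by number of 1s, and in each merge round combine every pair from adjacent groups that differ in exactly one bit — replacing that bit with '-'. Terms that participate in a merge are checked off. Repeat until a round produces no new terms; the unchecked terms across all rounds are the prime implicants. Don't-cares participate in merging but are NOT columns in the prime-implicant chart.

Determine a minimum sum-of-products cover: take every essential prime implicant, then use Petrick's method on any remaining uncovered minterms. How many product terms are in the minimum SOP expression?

[col 0] 000100*, 001000*, 001011*, 001110*, 010011*, 010100*, 011000*, 011011*, 011100*, 011110*, 100110*, 100111*, 101000*, 101001*, 101011*, 101100*, 101101*, 101111*, 110011*, 110111*, 111001*, 111011*, 111100*, 111101*, 111110*, 111111*
[col 1] -01000, -01011*, -10011*, -11011*, -11100*, -11110*, 0-0100, 0-1000, 0-1011*, 0-1110, 01-011*, 01-100, 011-00, 0111-0*, 1-0111*, 1-1001*, 1-1011*, 1-1100*, 1-1101*, 1-1111*, 10-111*, 10011-, 101-00*, 101-01*, 101-11*, 1010-1*, 10100-*, 1011-1*, 10110-*, 11-011*, 11-111*, 110-11*, 111-01*, 111-11*, 1110-1*, 1111-0*, 1111-1*, 11110-*, 11111-*
[col 2] --1011, -1-011, -111-0, 1--111, 1-1-01*, 1-1-11*, 1-10-1*, 1-11-1*, 1-110-, 101--1*, 101-0-, 11--11, 111--1*, 1111--
[col 3] 1-1--1
Prime implicants: --1011, -01000, -1-011, -111-0, 0-0100, 0-1000, 0-1110, 01-100, 011-00, 1--111, 1-1--1, 1-110-, 10011-, 101-0-, 11--11, 1111--
PI chart (minterm → PIs covering it):
  4 | 0-0100  (sole → essential)
  8 | -01000,0-1000
  11 | --1011  (sole → essential)
  19 | -1-011  (sole → essential)
  20 | 0-0100,01-100
  28 | -111-0,01-100,011-00
  30 | -111-0,0-1110
  38 | 10011-  (sole → essential)
  39 | 1--111,10011-
  40 | -01000,101-0-
  41 | 1-1--1,101-0-
  44 | 1-110-,101-0-
  45 | 1-1--1,1-110-,101-0-
  47 | 1--111,1-1--1
  51 | -1-011,11--11
  55 | 1--111,11--11
  57 | 1-1--1  (sole → essential)
  59 | --1011,-1-011,1-1--1,11--11
  60 | -111-0,1-110-,1111--
  61 | 1-1--1,1-110-,1111--
  62 | -111-0,1111--
  63 | 1--111,1-1--1,11--11,1111--
Essential prime implicants: --1011, -1-011, 0-0100, 1-1--1, 10011-
Petrick residual → -01000, -111-0, 1--111, 1-110-
Minimum SOP uses 9 PIs: cd'ef + b'cd'e'f' + bd'ef + bcdf' + a'c'de'f' + adef + acf + acde' + ab'c'de

9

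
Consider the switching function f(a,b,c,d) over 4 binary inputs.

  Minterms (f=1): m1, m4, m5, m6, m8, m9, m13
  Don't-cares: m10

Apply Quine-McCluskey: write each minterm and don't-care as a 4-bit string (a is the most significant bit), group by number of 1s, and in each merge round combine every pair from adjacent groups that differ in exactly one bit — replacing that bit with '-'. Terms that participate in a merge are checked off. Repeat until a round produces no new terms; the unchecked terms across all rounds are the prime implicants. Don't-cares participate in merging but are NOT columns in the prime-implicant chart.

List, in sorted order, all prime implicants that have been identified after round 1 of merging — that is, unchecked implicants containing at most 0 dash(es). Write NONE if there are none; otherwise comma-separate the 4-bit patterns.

NONE

size-2^0 implicants → 0001(✓)  0100(✓)  0101(✓)  0110(✓)  1000(✓)  1001(✓)  1010(✓)  1101(✓)
size-2^1 implicants → -001(✓)  -101(✓)  0-01(✓)  01-0  010-  1-01(✓)  10-0  100-
size-2^2 implicants → --01
Unchecked terms (primes): --01, 01-0, 010-, 10-0, 100-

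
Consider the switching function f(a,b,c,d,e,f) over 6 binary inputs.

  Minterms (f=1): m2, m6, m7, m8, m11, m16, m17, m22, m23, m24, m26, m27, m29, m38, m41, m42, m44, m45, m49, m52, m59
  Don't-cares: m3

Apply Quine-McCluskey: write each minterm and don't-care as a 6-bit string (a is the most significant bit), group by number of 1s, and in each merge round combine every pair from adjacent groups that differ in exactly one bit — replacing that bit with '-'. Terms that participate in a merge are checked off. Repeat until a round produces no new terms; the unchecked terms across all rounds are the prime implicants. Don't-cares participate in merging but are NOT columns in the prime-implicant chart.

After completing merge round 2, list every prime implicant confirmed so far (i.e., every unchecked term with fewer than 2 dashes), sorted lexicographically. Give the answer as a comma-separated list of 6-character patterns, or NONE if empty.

Round 0: 000010✓ 000011✓ 000110✓ 000111✓ 001000✓ 001011✓ 010000✓ 010001✓ 010110✓ 010111✓ 011000✓ 011010✓ 011011✓ 011101 100110✓ 101001✓ 101010 101100✓ 101101✓ 110001✓ 110100 111011✓
Round 1: -00110 -10001 -11011 0-0110✓ 0-0111✓ 0-1000 0-1011 00-011 000-10✓ 000-11✓ 00001-✓ 00011-✓ 01-000 01000- 01011-✓ 0110-0 01101- 101-01 10110-
Round 2: 0-011- 000-1-
PIs = {-00110, -10001, -11011, 0-011-, 0-1000, 0-1011, 00-011, 000-1-, 01-000, 01000-, 0110-0, 01101-, 011101, 101-01, 101010, 10110-, 110100}

-00110, -10001, -11011, 0-1000, 0-1011, 00-011, 01-000, 01000-, 0110-0, 01101-, 011101, 101-01, 101010, 10110-, 110100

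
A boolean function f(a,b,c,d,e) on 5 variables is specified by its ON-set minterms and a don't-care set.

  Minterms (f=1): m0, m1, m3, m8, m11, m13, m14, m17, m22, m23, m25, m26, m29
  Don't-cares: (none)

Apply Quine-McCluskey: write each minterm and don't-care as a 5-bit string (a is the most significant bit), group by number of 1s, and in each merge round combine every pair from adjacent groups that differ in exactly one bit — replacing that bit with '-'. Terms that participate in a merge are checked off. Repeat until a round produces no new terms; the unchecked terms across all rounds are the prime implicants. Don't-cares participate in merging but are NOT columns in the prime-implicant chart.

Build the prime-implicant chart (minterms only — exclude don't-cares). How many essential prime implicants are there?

6

size-2^0 implicants → 00000(✓)  00001(✓)  00011(✓)  01000(✓)  01011(✓)  01101(✓)  01110  10001(✓)  10110(✓)  10111(✓)  11001(✓)  11010  11101(✓)
size-2^1 implicants → -0001  -1101  0-000  0-011  000-1  0000-  1-001  1011-  11-01
Unchecked terms (primes): -0001, -1101, 0-000, 0-011, 000-1, 0000-, 01110, 1-001, 1011-, 11-01, 11010
Minterm coverage:
  m0 ⊆ 0-000,0000-
  m1 ⊆ -0001,000-1,0000-
  m3 ⊆ 0-011,000-1
  m8 ⊆ 0-000 [E]
  m11 ⊆ 0-011 [E]
  m13 ⊆ -1101 [E]
  m14 ⊆ 01110 [E]
  m17 ⊆ -0001,1-001
  m22 ⊆ 1011- [E]
  m23 ⊆ 1011- [E]
  m25 ⊆ 1-001,11-01
  m26 ⊆ 11010 [E]
  m29 ⊆ -1101,11-01
E = {-1101, 0-000, 0-011, 01110, 1011-, 11010}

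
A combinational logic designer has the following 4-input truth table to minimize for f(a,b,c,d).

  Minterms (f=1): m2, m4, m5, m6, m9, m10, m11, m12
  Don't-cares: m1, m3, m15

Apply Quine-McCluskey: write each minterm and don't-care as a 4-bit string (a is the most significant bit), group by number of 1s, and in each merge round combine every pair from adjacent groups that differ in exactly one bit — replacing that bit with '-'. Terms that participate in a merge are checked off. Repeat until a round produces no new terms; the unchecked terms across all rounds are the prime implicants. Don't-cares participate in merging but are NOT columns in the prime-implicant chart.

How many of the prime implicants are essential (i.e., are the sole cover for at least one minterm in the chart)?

Round 0: 0001✓ 0010✓ 0011✓ 0100✓ 0101✓ 0110✓ 1001✓ 1010✓ 1011✓ 1100✓ 1111✓
Round 1: -001✓ -010✓ -011✓ -100 0-01 0-10 00-1✓ 001-✓ 01-0 010- 1-11 10-1✓ 101-✓
Round 2: -0-1 -01-
PIs = {-0-1, -01-, -100, 0-01, 0-10, 01-0, 010-, 1-11}
Coverage chart:
  m2: -01-,0-10
  m4: -100,01-0,010-
  m5: 0-01,010-
  m6: 0-10,01-0
  m9: -0-1 ←essential
  m10: -01- ←essential
  m11: -0-1,-01-,1-11
  m12: -100 ←essential
Essential: -0-1, -01-, -100

3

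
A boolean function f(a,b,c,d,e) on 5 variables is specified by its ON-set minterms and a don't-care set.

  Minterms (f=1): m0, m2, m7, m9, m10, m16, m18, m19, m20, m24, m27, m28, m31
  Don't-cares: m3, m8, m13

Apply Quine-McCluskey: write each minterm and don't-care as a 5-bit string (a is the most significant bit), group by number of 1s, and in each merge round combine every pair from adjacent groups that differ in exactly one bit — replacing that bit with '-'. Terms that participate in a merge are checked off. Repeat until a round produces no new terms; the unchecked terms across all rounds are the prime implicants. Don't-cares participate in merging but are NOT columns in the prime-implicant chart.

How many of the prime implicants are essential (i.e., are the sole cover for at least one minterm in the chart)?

[col 0] 00000*, 00010*, 00011*, 00111*, 01000*, 01001*, 01010*, 01101*, 10000*, 10010*, 10011*, 10100*, 11000*, 11011*, 11100*, 11111*
[col 1] -0000*, -0010*, -0011*, -1000*, 0-000*, 0-010*, 00-11, 000-0*, 0001-*, 01-01, 010-0*, 0100-, 1-000*, 1-011, 1-100*, 10-00*, 100-0*, 1001-*, 11-00*, 11-11
[col 2] --000, -00-0, -001-, 0-0-0, 1--00
Prime implicants: --000, -00-0, -001-, 0-0-0, 00-11, 01-01, 0100-, 1--00, 1-011, 11-11
PI chart (minterm → PIs covering it):
  0 | --000,-00-0,0-0-0
  2 | -00-0,-001-,0-0-0
  7 | 00-11  (sole → essential)
  9 | 01-01,0100-
  10 | 0-0-0  (sole → essential)
  16 | --000,-00-0,1--00
  18 | -00-0,-001-
  19 | -001-,1-011
  20 | 1--00  (sole → essential)
  24 | --000,1--00
  27 | 1-011,11-11
  28 | 1--00  (sole → essential)
  31 | 11-11  (sole → essential)
Essential prime implicants: 0-0-0, 00-11, 1--00, 11-11

4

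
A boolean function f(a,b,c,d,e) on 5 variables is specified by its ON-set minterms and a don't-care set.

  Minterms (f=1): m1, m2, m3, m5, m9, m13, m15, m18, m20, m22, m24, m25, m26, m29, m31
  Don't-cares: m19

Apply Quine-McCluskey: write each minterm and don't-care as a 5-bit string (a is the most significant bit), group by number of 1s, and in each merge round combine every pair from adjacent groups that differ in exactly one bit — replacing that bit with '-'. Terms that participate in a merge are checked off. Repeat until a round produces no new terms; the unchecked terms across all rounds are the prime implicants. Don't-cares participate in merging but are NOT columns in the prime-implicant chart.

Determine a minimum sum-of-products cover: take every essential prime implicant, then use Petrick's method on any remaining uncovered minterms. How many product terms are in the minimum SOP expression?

6

Round 0: 00001✓ 00010✓ 00011✓ 00101✓ 01001✓ 01101✓ 01111✓ 10010✓ 10011✓ 10100✓ 10110✓ 11000✓ 11001✓ 11010✓ 11101✓ 11111✓
Round 1: -0010✓ -0011✓ -1001✓ -1101✓ -1111✓ 0-001✓ 0-101✓ 00-01✓ 000-1 0001-✓ 01-01✓ 011-1✓ 1-010 10-10 1001-✓ 101-0 11-01✓ 110-0 1100- 111-1✓
Round 2: -001- -1-01 -11-1 0--01
PIs = {-001-, -1-01, -11-1, 0--01, 000-1, 1-010, 10-10, 101-0, 110-0, 1100-}
Coverage chart:
  m1: 0--01,000-1
  m2: -001- ←essential
  m3: -001-,000-1
  m5: 0--01 ←essential
  m9: -1-01,0--01
  m13: -1-01,-11-1,0--01
  m15: -11-1 ←essential
  m18: -001-,1-010,10-10
  m20: 101-0 ←essential
  m22: 10-10,101-0
  m24: 110-0,1100-
  m25: -1-01,1100-
  m26: 1-010,110-0
  m29: -1-01,-11-1
  m31: -11-1 ←essential
Essential: -001-, -11-1, 0--01, 101-0
Petrick residual → -1-01, 110-0
Min cover (6 terms): b'c'd + bd'e + bce + a'd'e + ab'ce' + abc'e'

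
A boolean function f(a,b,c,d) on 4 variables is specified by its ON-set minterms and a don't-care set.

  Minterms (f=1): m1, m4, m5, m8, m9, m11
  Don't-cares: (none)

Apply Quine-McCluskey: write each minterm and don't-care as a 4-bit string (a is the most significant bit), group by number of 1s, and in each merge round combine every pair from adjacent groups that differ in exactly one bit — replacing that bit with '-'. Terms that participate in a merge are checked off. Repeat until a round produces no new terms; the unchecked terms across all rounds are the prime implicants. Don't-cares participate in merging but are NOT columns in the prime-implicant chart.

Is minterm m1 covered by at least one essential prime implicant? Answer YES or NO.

NO

Round 0: 0001✓ 0100✓ 0101✓ 1000✓ 1001✓ 1011✓
Round 1: -001 0-01 010- 10-1 100-
PIs = {-001, 0-01, 010-, 10-1, 100-}
Coverage chart:
  m1: -001,0-01
  m4: 010- ←essential
  m5: 0-01,010-
  m8: 100- ←essential
  m9: -001,10-1,100-
  m11: 10-1 ←essential
Essential: 010-, 10-1, 100-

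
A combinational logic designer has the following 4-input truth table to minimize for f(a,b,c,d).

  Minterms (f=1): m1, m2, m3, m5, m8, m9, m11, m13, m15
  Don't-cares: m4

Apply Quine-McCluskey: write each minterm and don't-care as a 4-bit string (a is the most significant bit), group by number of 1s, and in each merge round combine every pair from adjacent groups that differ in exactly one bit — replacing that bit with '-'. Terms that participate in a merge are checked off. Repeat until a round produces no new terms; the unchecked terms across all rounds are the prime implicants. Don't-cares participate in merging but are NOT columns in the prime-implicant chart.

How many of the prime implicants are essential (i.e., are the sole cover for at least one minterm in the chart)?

3

size-2^0 implicants → 0001(✓)  0010(✓)  0011(✓)  0100(✓)  0101(✓)  1000(✓)  1001(✓)  1011(✓)  1101(✓)  1111(✓)
size-2^1 implicants → -001(✓)  -011(✓)  -101(✓)  0-01(✓)  00-1(✓)  001-  010-  1-01(✓)  1-11(✓)  10-1(✓)  100-  11-1(✓)
size-2^2 implicants → --01  -0-1  1--1
Unchecked terms (primes): --01, -0-1, 001-, 010-, 1--1, 100-
Minterm coverage:
  m1 ⊆ --01,-0-1
  m2 ⊆ 001- [E]
  m3 ⊆ -0-1,001-
  m5 ⊆ --01,010-
  m8 ⊆ 100- [E]
  m9 ⊆ --01,-0-1,1--1,100-
  m11 ⊆ -0-1,1--1
  m13 ⊆ --01,1--1
  m15 ⊆ 1--1 [E]
E = {001-, 1--1, 100-}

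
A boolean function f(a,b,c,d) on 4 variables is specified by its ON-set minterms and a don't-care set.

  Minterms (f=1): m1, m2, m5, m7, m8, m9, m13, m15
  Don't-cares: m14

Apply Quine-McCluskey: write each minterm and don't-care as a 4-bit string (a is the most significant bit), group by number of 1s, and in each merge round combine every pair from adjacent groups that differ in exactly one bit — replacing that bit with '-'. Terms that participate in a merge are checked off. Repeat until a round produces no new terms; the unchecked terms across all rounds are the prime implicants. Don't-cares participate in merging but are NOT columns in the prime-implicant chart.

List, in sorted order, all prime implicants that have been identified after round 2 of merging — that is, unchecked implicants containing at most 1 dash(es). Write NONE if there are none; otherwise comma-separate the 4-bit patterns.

0010, 100-, 111-

Round 0: 0001✓ 0010 0101✓ 0111✓ 1000✓ 1001✓ 1101✓ 1110✓ 1111✓
Round 1: -001✓ -101✓ -111✓ 0-01✓ 01-1✓ 1-01✓ 100- 11-1✓ 111-
Round 2: --01 -1-1
PIs = {--01, -1-1, 0010, 100-, 111-}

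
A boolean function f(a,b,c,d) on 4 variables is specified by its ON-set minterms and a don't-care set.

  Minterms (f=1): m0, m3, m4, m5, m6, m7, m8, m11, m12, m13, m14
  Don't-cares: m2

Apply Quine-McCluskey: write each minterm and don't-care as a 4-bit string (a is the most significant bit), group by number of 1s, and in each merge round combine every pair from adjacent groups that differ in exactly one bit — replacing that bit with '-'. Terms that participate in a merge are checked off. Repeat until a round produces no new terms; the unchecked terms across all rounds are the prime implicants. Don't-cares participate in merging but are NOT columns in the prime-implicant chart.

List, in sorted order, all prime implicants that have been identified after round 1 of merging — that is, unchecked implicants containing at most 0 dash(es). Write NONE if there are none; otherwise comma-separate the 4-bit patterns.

NONE

Round 0: 0000✓ 0010✓ 0011✓ 0100✓ 0101✓ 0110✓ 0111✓ 1000✓ 1011✓ 1100✓ 1101✓ 1110✓
Round 1: -000✓ -011 -100✓ -101✓ -110✓ 0-00✓ 0-10✓ 0-11✓ 00-0✓ 001-✓ 01-0✓ 01-1✓ 010-✓ 011-✓ 1-00✓ 11-0✓ 110-✓
Round 2: --00 -1-0 -10- 0--0 0-1- 01--
PIs = {--00, -011, -1-0, -10-, 0--0, 0-1-, 01--}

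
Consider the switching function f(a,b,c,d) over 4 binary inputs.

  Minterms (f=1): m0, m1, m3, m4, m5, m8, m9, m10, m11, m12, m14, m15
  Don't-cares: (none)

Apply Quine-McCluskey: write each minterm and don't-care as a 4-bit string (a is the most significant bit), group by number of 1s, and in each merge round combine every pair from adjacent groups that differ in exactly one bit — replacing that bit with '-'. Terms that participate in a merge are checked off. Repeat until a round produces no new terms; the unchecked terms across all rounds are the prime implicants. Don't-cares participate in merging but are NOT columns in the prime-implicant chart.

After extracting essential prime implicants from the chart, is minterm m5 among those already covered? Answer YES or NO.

YES

[col 0] 0000*, 0001*, 0011*, 0100*, 0101*, 1000*, 1001*, 1010*, 1011*, 1100*, 1110*, 1111*
[col 1] -000*, -001*, -011*, -100*, 0-00*, 0-01*, 00-1*, 000-*, 010-*, 1-00*, 1-10*, 1-11*, 10-0*, 10-1*, 100-*, 101-*, 11-0*, 111-*
[col 2] --00, -0-1, -00-, 0-0-, 1--0, 1-1-, 10--
Prime implicants: --00, -0-1, -00-, 0-0-, 1--0, 1-1-, 10--
PI chart (minterm → PIs covering it):
  0 | --00,-00-,0-0-
  1 | -0-1,-00-,0-0-
  3 | -0-1  (sole → essential)
  4 | --00,0-0-
  5 | 0-0-  (sole → essential)
  8 | --00,-00-,1--0,10--
  9 | -0-1,-00-,10--
  10 | 1--0,1-1-,10--
  11 | -0-1,1-1-,10--
  12 | --00,1--0
  14 | 1--0,1-1-
  15 | 1-1-  (sole → essential)
Essential prime implicants: -0-1, 0-0-, 1-1-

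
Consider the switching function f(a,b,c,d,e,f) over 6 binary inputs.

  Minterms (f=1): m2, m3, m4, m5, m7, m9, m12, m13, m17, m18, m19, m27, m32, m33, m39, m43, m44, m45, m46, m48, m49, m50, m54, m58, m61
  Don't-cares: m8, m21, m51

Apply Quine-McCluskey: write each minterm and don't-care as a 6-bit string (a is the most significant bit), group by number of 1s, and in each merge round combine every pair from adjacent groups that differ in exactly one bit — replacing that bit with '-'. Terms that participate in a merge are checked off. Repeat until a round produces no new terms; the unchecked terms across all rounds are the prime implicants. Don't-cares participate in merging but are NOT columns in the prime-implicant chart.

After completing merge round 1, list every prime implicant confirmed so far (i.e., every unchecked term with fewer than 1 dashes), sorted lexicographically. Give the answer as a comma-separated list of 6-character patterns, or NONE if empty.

size-2^0 implicants → 000010(✓)  000011(✓)  000100(✓)  000101(✓)  000111(✓)  001000(✓)  001001(✓)  001100(✓)  001101(✓)  010001(✓)  010010(✓)  010011(✓)  010101(✓)  011011(✓)  100000(✓)  100001(✓)  100111(✓)  101011  101100(✓)  101101(✓)  101110(✓)  110000(✓)  110001(✓)  110010(✓)  110011(✓)  110110(✓)  111010(✓)  111101(✓)
size-2^1 implicants → -00111  -01100(✓)  -01101(✓)  -10001(✓)  -10010(✓)  -10011(✓)  0-0010(✓)  0-0011(✓)  0-0101  00-100(✓)  00-101(✓)  000-11  00001-(✓)  0001-1  00010-(✓)  001-00(✓)  001-01(✓)  00100-(✓)  00110-(✓)  01-011  010-01  0100-1(✓)  01001-(✓)  1-0000(✓)  1-0001(✓)  1-1101  10000-(✓)  1011-0  10110-(✓)  11-010  110-10  1100-0(✓)  1100-1(✓)  11000-(✓)  11001-(✓)
size-2^2 implicants → -0110-  -100-1  -1001-  0-001-  00-10-  001-0-  1-000-  1100--
Unchecked terms (primes): -00111, -0110-, -100-1, -1001-, 0-001-, 0-0101, 00-10-, 000-11, 0001-1, 001-0-, 01-011, 010-01, 1-000-, 1-1101, 101011, 1011-0, 11-010, 110-10, 1100--

101011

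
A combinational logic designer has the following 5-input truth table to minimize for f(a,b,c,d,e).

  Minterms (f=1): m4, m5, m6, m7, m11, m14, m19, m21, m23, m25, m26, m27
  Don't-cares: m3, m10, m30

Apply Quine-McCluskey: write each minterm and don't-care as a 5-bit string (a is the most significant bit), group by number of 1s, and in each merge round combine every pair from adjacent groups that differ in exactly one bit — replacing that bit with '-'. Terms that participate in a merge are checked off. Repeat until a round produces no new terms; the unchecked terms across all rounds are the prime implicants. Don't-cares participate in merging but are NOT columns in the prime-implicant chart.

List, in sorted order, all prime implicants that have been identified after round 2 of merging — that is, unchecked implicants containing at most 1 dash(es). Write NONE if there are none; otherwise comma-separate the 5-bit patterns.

size-2^0 implicants → 00011(✓)  00100(✓)  00101(✓)  00110(✓)  00111(✓)  01010(✓)  01011(✓)  01110(✓)  10011(✓)  10101(✓)  10111(✓)  11001(✓)  11010(✓)  11011(✓)  11110(✓)
size-2^1 implicants → -0011(✓)  -0101(✓)  -0111(✓)  -1010(✓)  -1011(✓)  -1110(✓)  0-011(✓)  0-110  00-11(✓)  001-0(✓)  001-1(✓)  0010-(✓)  0011-(✓)  01-10(✓)  0101-(✓)  1-011(✓)  10-11(✓)  101-1(✓)  11-10(✓)  110-1  1101-(✓)
size-2^2 implicants → --011  -0-11  -01-1  -1-10  -101-  001--
Unchecked terms (primes): --011, -0-11, -01-1, -1-10, -101-, 0-110, 001--, 110-1

0-110, 110-1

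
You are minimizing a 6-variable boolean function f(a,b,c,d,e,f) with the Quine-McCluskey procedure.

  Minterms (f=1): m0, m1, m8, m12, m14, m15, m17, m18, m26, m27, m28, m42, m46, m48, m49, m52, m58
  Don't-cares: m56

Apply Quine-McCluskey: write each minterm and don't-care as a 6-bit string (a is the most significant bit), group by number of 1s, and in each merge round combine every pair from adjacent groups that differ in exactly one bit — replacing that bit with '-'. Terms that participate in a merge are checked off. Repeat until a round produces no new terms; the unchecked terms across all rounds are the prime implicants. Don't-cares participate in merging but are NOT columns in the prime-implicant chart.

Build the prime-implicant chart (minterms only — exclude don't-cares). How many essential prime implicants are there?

[col 0] 000000*, 000001*, 001000*, 001100*, 001110*, 001111*, 010001*, 010010*, 011010*, 011011*, 011100*, 101010*, 101110*, 110000*, 110001*, 110100*, 111000*, 111010*
[col 1] -01110, -10001, -11010, 0-0001, 0-1100, 00-000, 00000-, 001-00, 0011-0, 00111-, 01-010, 01101-, 1-1010, 101-10, 11-000, 110-00, 11000-, 1110-0
Prime implicants: -01110, -10001, -11010, 0-0001, 0-1100, 00-000, 00000-, 001-00, 0011-0, 00111-, 01-010, 01101-, 1-1010, 101-10, 11-000, 110-00, 11000-, 1110-0
PI chart (minterm → PIs covering it):
  0 | 00-000,00000-
  1 | 0-0001,00000-
  8 | 00-000,001-00
  12 | 0-1100,001-00,0011-0
  14 | -01110,0011-0,00111-
  15 | 00111-  (sole → essential)
  17 | -10001,0-0001
  18 | 01-010  (sole → essential)
  26 | -11010,01-010,01101-
  27 | 01101-  (sole → essential)
  28 | 0-1100  (sole → essential)
  42 | 1-1010,101-10
  46 | -01110,101-10
  48 | 11-000,110-00,11000-
  49 | -10001,11000-
  52 | 110-00  (sole → essential)
  58 | -11010,1-1010,1110-0
Essential prime implicants: 0-1100, 00111-, 01-010, 01101-, 110-00

5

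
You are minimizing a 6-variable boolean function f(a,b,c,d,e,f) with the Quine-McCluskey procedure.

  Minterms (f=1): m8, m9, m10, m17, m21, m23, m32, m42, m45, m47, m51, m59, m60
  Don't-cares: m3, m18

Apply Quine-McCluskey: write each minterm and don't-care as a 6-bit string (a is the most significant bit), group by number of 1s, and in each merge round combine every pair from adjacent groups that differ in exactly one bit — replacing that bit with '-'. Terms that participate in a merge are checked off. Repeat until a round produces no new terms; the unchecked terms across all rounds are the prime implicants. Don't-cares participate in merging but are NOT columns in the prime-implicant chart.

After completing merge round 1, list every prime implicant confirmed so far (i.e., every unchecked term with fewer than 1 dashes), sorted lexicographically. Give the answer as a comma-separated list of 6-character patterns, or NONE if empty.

size-2^0 implicants → 000011  001000(✓)  001001(✓)  001010(✓)  010001(✓)  010010  010101(✓)  010111(✓)  100000  101010(✓)  101101(✓)  101111(✓)  110011(✓)  111011(✓)  111100
size-2^1 implicants → -01010  0010-0  00100-  010-01  0101-1  1011-1  11-011
Unchecked terms (primes): -01010, 000011, 0010-0, 00100-, 010-01, 010010, 0101-1, 100000, 1011-1, 11-011, 111100

000011, 010010, 100000, 111100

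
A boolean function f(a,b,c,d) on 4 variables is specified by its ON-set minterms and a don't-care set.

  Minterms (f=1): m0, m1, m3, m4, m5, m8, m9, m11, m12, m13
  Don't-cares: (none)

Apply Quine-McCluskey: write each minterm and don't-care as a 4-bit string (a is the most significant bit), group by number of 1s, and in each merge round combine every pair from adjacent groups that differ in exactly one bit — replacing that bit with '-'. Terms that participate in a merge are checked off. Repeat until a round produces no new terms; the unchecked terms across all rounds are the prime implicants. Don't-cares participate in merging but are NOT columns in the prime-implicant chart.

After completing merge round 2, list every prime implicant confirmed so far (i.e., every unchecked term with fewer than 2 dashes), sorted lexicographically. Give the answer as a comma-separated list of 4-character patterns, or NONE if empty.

size-2^0 implicants → 0000(✓)  0001(✓)  0011(✓)  0100(✓)  0101(✓)  1000(✓)  1001(✓)  1011(✓)  1100(✓)  1101(✓)
size-2^1 implicants → -000(✓)  -001(✓)  -011(✓)  -100(✓)  -101(✓)  0-00(✓)  0-01(✓)  00-1(✓)  000-(✓)  010-(✓)  1-00(✓)  1-01(✓)  10-1(✓)  100-(✓)  110-(✓)
size-2^2 implicants → --00(✓)  --01(✓)  -0-1  -00-(✓)  -10-(✓)  0-0-(✓)  1-0-(✓)
size-2^3 implicants → --0-
Unchecked terms (primes): --0-, -0-1

NONE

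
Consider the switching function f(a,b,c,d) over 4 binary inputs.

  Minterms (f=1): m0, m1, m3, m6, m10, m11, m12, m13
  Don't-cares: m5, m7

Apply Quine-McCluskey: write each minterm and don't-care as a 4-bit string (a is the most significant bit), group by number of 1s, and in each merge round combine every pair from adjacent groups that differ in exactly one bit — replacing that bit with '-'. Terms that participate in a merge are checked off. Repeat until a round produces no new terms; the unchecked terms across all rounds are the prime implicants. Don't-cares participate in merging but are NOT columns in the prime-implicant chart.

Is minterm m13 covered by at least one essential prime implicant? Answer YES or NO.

[col 0] 0000*, 0001*, 0011*, 0101*, 0110*, 0111*, 1010*, 1011*, 1100*, 1101*
[col 1] -011, -101, 0-01*, 0-11*, 00-1*, 000-, 01-1*, 011-, 101-, 110-
[col 2] 0--1
Prime implicants: -011, -101, 0--1, 000-, 011-, 101-, 110-
PI chart (minterm → PIs covering it):
  0 | 000-  (sole → essential)
  1 | 0--1,000-
  3 | -011,0--1
  6 | 011-  (sole → essential)
  10 | 101-  (sole → essential)
  11 | -011,101-
  12 | 110-  (sole → essential)
  13 | -101,110-
Essential prime implicants: 000-, 011-, 101-, 110-

YES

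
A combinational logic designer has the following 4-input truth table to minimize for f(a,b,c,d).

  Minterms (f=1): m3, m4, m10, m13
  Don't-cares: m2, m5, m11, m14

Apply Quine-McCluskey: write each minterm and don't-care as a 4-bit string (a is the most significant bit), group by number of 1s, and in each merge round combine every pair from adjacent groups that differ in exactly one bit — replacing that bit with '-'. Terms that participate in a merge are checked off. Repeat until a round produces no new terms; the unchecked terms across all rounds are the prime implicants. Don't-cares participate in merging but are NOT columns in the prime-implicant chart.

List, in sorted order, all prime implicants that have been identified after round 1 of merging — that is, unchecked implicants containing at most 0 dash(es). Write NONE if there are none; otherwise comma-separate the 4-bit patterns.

size-2^0 implicants → 0010(✓)  0011(✓)  0100(✓)  0101(✓)  1010(✓)  1011(✓)  1101(✓)  1110(✓)
size-2^1 implicants → -010(✓)  -011(✓)  -101  001-(✓)  010-  1-10  101-(✓)
size-2^2 implicants → -01-
Unchecked terms (primes): -01-, -101, 010-, 1-10

NONE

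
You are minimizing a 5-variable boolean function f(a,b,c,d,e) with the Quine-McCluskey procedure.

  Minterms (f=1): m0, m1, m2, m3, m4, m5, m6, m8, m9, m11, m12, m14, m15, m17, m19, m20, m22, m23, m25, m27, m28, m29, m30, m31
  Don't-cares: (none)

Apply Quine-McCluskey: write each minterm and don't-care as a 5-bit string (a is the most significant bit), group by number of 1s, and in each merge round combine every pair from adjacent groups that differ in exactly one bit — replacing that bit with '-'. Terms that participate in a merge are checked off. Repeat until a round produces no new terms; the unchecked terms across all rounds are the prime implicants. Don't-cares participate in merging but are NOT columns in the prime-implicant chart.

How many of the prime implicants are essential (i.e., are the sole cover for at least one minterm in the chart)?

3

Round 0: 00000✓ 00001✓ 00010✓ 00011✓ 00100✓ 00101✓ 00110✓ 01000✓ 01001✓ 01011✓ 01100✓ 01110✓ 01111✓ 10001✓ 10011✓ 10100✓ 10110✓ 10111✓ 11001✓ 11011✓ 11100✓ 11101✓ 11110✓ 11111✓
Round 1: -0001✓ -0011✓ -0100✓ -0110✓ -1001✓ -1011✓ -1100✓ -1110✓ -1111✓ 0-000✓ 0-001✓ 0-011✓ 0-100✓ 0-110✓ 00-00✓ 00-01✓ 00-10✓ 000-0✓ 000-1✓ 0000-✓ 0001-✓ 001-0✓ 0010-✓ 01-00✓ 01-11✓ 010-1✓ 0100-✓ 011-0✓ 0111-✓ 1-001✓ 1-011✓ 1-100✓ 1-110✓ 1-111✓ 10-11✓ 100-1✓ 101-0✓ 1011-✓ 11-01✓ 11-11✓ 110-1✓ 111-0✓ 111-1✓ 1110-✓ 1111-✓
Round 2: --001✓ --011✓ --100✓ --110✓ -00-1✓ -01-0✓ -1-11 -10-1✓ -11-0✓ -111- 0--00 0-0-1✓ 0-00- 0-1-0✓ 00--0 00-0- 000-- 1--11 1-0-1✓ 1-1-0✓ 1-11- 11--1 111--
Round 3: --0-1 --1-0
PIs = {--0-1, --1-0, -1-11, -111-, 0--00, 0-00-, 00--0, 00-0-, 000--, 1--11, 1-11-, 11--1, 111--}
Coverage chart:
  m0: 0--00,0-00-,00--0,00-0-,000--
  m1: --0-1,0-00-,00-0-,000--
  m2: 00--0,000--
  m3: --0-1,000--
  m4: --1-0,0--00,00--0,00-0-
  m5: 00-0- ←essential
  m6: --1-0,00--0
  m8: 0--00,0-00-
  m9: --0-1,0-00-
  m11: --0-1,-1-11
  m12: --1-0,0--00
  m14: --1-0,-111-
  m15: -1-11,-111-
  m17: --0-1 ←essential
  m19: --0-1,1--11
  m20: --1-0 ←essential
  m22: --1-0,1-11-
  m23: 1--11,1-11-
  m25: --0-1,11--1
  m27: --0-1,-1-11,1--11,11--1
  m28: --1-0,111--
  m29: 11--1,111--
  m30: --1-0,-111-,1-11-,111--
  m31: -1-11,-111-,1--11,1-11-,11--1,111--
Essential: --0-1, --1-0, 00-0-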